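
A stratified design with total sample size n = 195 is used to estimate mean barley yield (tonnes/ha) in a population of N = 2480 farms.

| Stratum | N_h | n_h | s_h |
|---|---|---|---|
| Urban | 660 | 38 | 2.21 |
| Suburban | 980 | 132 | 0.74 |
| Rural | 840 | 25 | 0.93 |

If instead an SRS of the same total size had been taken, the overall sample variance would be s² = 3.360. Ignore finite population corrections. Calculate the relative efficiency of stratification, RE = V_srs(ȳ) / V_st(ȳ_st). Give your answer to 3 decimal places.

V̂(ȳ_st) = Σ W_h² s_h²/n_h, with W_h = N_h/N and N = 2480:
  stratum Urban: (660/2480)²·2.21²/38 = 0.00910302
  stratum Suburban: (980/2480)²·0.74²/132 = 0.000647796
  stratum Rural: (840/2480)²·0.93²/25 = 0.003969
V_st = 0.0137198
V_srs = s²/n = 3.360/195 = 0.0172308
Relative efficiency = V_srs / V_st = 0.0172308/0.0137198 = 1.2559

RE ≈ 1.256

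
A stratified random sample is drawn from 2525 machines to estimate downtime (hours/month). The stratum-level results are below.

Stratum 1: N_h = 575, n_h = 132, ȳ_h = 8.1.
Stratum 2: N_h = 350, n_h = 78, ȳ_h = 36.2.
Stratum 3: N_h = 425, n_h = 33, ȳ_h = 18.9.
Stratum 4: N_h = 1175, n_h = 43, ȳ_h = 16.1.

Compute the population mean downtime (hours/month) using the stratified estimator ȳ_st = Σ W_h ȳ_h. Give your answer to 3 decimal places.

N = Σ N_h = 2525. Stratum weights W_h = N_h/N.
ȳ_st = (575·8.1 + 350·36.2 + 425·18.9 + 1175·16.1) / 2525 = 17.53564

ȳ_st ≈ 17.536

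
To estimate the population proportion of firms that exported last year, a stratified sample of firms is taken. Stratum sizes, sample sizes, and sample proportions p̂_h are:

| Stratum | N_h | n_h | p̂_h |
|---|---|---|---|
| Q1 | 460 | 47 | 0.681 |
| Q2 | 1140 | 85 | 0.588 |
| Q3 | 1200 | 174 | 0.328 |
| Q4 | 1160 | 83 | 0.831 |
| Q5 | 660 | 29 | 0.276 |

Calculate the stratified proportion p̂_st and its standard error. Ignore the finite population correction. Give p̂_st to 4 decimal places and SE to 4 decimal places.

p̂_st ≈ 0.5462, SE ≈ 0.0237

N = 4620; stratum weights W_h = N_h/N.
p̂_st = Σ W_h p̂_h = (460·0.681 + 1140·0.588 + 1200·0.328 + 1160·0.831 + 660·0.276)/4620 = 0.54617
V̂(p̂_st) = Σ W_h² p̂_h(1−p̂_h)/(n_h−1):
  stratum Q1: (460/4620)²·0.681·0.319/46 = 4.68179e-05
  stratum Q2: (1140/4620)²·0.588·0.412/84 = 0.000175599
  stratum Q3: (1200/4620)²·0.328·0.672/173 = 8.59559e-05
  stratum Q4: (1160/4620)²·0.831·0.169/82 = 0.000107971
  stratum Q5: (660/4620)²·0.276·0.724/28 = 0.000145644
V̂(p̂_st) = 0.000561987; SE = √V̂ = 0.0237063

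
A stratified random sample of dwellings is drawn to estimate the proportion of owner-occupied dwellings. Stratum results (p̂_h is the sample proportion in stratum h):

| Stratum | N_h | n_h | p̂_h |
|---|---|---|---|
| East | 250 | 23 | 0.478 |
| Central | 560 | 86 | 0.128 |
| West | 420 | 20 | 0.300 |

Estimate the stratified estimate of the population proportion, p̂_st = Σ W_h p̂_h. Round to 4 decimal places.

N = 1230; stratum weights W_h = N_h/N.
p̂_st = Σ W_h p̂_h = (250·0.478 + 560·0.128 + 420·0.300)/1230 = 0.25787

p̂_st ≈ 0.2579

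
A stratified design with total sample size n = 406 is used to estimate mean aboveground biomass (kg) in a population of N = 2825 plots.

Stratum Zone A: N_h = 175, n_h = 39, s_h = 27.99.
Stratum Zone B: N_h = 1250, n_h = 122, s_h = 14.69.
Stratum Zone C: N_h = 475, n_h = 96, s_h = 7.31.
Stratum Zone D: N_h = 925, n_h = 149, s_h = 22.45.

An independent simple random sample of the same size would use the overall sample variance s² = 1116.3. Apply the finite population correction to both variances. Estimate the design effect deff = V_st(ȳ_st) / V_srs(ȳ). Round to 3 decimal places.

deff ≈ 0.293

V̂(ȳ_st) = Σ W_h² (1 − n_h/N_h) s_h²/n_h, with W_h = N_h/N and N = 2825:
  stratum Zone A: (175/2825)²·(1 − 39/175)·27.99²/39 = 0.0599075
  stratum Zone B: (1250/2825)²·(1 − 122/1250)·14.69²/122 = 0.312511
  stratum Zone C: (475/2825)²·(1 − 96/475)·7.31²/96 = 0.0125562
  stratum Zone D: (925/2825)²·(1 − 149/925)·22.45²/149 = 0.304238
V_st = 0.689213
V_srs = (1 − 406/2825)·1116.3/406 = 2.35436
deff = V_st / V_srs = 0.689213/2.35436 = 0.2927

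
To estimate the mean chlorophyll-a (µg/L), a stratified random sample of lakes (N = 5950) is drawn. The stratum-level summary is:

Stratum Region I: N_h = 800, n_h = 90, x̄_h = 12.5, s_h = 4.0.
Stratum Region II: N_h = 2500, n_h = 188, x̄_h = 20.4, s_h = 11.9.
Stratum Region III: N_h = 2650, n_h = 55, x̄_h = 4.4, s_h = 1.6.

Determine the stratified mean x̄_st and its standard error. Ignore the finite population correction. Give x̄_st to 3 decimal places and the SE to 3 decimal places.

x̄_st = Σ W_h x̄_h = (800·12.5 + 2500·20.4 + 2650·4.4)/5950 = 12.21176
V̂(x̄_st) = Σ W_h² s_h²/n_h, with W_h = N_h/N and N = 5950:
  stratum Region I: (800/5950)²·4.0²/90 = 0.00321383
  stratum Region II: (2500/5950)²·11.9²/188 = 0.132979
  stratum Region III: (2650/5950)²·1.6²/55 = 0.00923284
V̂(x̄_st) = 0.145425
SE(x̄_st) = √0.145425 = 0.381347

x̄_st ≈ 12.212, SE ≈ 0.381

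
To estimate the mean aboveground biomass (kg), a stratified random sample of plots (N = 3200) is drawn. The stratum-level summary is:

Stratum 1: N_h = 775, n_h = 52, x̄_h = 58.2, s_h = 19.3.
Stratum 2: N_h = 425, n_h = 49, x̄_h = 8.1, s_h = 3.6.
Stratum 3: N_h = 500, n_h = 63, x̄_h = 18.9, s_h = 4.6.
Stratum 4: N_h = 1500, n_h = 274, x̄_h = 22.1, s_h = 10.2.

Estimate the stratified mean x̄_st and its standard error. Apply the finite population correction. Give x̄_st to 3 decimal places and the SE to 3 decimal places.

x̄_st ≈ 28.484, SE ≈ 0.687

x̄_st = Σ W_h x̄_h = (775·58.2 + 425·8.1 + 500·18.9 + 1500·22.1)/3200 = 28.48359
V̂(x̄_st) = Σ W_h² (1 − n_h/N_h) s_h²/n_h, with W_h = N_h/N and N = 3200:
  stratum 1: (775/3200)²·(1 − 52/775)·19.3²/52 = 0.391969
  stratum 2: (425/3200)²·(1 − 49/425)·3.6²/49 = 0.00412749
  stratum 3: (500/3200)²·(1 − 63/500)·4.6²/63 = 0.00716682
  stratum 4: (1500/3200)²·(1 − 274/1500)·10.2²/274 = 0.0681917
V̂(x̄_st) = 0.471455
SE(x̄_st) = √0.471455 = 0.686626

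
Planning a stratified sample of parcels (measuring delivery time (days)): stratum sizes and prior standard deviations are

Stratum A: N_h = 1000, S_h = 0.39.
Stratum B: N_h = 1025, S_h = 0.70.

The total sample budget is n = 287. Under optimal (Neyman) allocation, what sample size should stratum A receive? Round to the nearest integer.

Neyman allocation: n_h = n · N_h S_h / Σ N_i S_i, with n = 287.
  stratum A: N_h·S_h = 1000·0.39 = 390.00
  stratum B: N_h·S_h = 1025·0.70 = 717.50
Σ N_h S_h = 1107.50
n for stratum A = 287·390.00/1107.50 = 101.065 → 101

101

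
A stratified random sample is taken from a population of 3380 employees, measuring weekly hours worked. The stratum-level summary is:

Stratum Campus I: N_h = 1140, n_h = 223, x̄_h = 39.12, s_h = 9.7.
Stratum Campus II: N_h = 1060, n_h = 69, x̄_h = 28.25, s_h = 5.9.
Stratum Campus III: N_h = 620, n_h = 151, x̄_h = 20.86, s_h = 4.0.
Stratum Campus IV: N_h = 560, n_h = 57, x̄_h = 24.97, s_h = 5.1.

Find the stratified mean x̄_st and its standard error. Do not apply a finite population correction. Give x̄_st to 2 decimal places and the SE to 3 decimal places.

x̄_st ≈ 30.02, SE ≈ 0.337

x̄_st = Σ W_h x̄_h = (1140·39.12 + 1060·28.25 + 620·20.86 + 560·24.97)/3380 = 30.01722
V̂(x̄_st) = Σ W_h² s_h²/n_h, with W_h = N_h/N and N = 3380:
  stratum Campus I: (1140/3380)²·9.7²/223 = 0.0479971
  stratum Campus II: (1060/3380)²·5.9²/69 = 0.0496173
  stratum Campus III: (620/3380)²·4.0²/151 = 0.00356527
  stratum Campus IV: (560/3380)²·5.1²/57 = 0.0125259
V̂(x̄_st) = 0.113706
SE(x̄_st) = √0.113706 = 0.337203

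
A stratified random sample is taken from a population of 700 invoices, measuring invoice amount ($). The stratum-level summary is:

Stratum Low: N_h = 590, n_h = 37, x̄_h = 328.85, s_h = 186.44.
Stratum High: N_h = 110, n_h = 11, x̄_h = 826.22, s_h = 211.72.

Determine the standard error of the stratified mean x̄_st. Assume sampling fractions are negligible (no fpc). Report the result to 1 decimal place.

SE(x̄_st) ≈ 27.7

V̂(x̄_st) = Σ W_h² s_h²/n_h, with W_h = N_h/N and N = 700:
  stratum Low: (590/700)²·186.44²/37 = 667.397
  stratum High: (110/700)²·211.72²/11 = 100.628
V̂(x̄_st) = 768.026
SE(x̄_st) = √768.026 = 27.7133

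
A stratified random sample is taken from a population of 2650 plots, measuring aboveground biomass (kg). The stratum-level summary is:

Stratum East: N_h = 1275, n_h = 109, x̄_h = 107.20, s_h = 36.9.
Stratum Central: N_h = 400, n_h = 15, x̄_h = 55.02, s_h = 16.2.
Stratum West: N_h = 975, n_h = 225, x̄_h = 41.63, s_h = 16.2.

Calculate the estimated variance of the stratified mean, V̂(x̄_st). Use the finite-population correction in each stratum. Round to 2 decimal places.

V̂(x̄_st) = Σ W_h² (1 − n_h/N_h) s_h²/n_h, with W_h = N_h/N and N = 2650:
  stratum East: (1275/2650)²·(1 − 109/1275)·36.9²/109 = 2.6445
  stratum Central: (400/2650)²·(1 − 15/400)·16.2²/15 = 0.383679
  stratum West: (975/2650)²·(1 − 225/975)·16.2²/225 = 0.121457
V̂(x̄_st) = 3.14963

V̂(x̄_st) ≈ 3.15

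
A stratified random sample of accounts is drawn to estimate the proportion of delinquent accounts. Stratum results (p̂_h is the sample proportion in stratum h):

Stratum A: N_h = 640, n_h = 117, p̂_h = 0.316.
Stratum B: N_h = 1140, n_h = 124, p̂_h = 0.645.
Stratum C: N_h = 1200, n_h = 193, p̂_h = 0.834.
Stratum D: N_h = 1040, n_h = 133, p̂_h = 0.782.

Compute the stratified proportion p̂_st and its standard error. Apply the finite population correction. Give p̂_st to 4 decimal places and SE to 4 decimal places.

p̂_st ≈ 0.6845, SE ≈ 0.0174

N = 4020; stratum weights W_h = N_h/N.
p̂_st = Σ W_h p̂_h = (640·0.316 + 1140·0.645 + 1200·0.834 + 1040·0.782)/4020 = 0.68448
V̂(p̂_st) = Σ W_h² (1 − n_h/N_h) p̂_h(1−p̂_h)/(n_h−1):
  stratum A: (640/4020)²·(1 − 117/640)·0.316·0.684/116 = 3.85936e-05
  stratum B: (1140/4020)²·(1 − 124/1140)·0.645·0.355/123 = 0.000133423
  stratum C: (1200/4020)²·(1 − 193/1200)·0.834·0.166/192 = 5.39177e-05
  stratum D: (1040/4020)²·(1 − 133/1040)·0.782·0.218/132 = 7.53838e-05
V̂(p̂_st) = 0.000301318; SE = √V̂ = 0.0173585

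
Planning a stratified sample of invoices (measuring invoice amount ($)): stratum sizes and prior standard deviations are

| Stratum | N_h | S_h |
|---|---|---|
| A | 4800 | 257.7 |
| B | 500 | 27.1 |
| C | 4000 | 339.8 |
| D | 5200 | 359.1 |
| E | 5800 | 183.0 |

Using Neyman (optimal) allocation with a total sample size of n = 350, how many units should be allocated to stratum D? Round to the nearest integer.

118

Neyman allocation: n_h = n · N_h S_h / Σ N_i S_i, with n = 350.
  stratum A: N_h·S_h = 4800·257.7 = 1236960.00
  stratum B: N_h·S_h = 500·27.1 = 13550.00
  stratum C: N_h·S_h = 4000·339.8 = 1359200.00
  stratum D: N_h·S_h = 5200·359.1 = 1867320.00
  stratum E: N_h·S_h = 5800·183.0 = 1061400.00
Σ N_h S_h = 5538430.00
n for stratum D = 350·1867320.00/5538430.00 = 118.005 → 118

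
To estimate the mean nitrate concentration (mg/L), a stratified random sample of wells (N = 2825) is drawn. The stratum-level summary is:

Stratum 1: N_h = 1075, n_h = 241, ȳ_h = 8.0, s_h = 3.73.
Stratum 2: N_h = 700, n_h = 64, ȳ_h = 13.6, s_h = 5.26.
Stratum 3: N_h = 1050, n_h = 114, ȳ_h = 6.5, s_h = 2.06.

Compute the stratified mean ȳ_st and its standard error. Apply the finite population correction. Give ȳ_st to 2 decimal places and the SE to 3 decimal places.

ȳ_st ≈ 8.83, SE ≈ 0.188

ȳ_st = Σ W_h ȳ_h = (1075·8.0 + 700·13.6 + 1050·6.5)/2825 = 8.83009
V̂(ȳ_st) = Σ W_h² (1 − n_h/N_h) s_h²/n_h, with W_h = N_h/N and N = 2825:
  stratum 1: (1075/2825)²·(1 − 241/1075)·3.73²/241 = 0.00648542
  stratum 2: (700/2825)²·(1 − 64/700)·5.26²/64 = 0.0241162
  stratum 3: (1050/2825)²·(1 − 114/1050)·2.06²/114 = 0.00458414
V̂(ȳ_st) = 0.0351858
SE(ȳ_st) = √0.0351858 = 0.187579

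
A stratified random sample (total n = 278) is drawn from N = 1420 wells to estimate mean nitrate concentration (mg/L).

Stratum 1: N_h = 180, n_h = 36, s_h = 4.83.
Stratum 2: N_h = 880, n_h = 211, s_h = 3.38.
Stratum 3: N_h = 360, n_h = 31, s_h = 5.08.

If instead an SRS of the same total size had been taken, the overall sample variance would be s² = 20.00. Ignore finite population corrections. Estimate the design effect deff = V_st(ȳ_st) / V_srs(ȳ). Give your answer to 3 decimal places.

V̂(ȳ_st) = Σ W_h² s_h²/n_h, with W_h = N_h/N and N = 1420:
  stratum 1: (180/1420)²·4.83²/36 = 0.0104126
  stratum 2: (880/1420)²·3.38²/211 = 0.0207941
  stratum 3: (360/1420)²·5.08²/31 = 0.053505
V_st = 0.0847117
V_srs = s²/n = 20.00/278 = 0.0719424
deff = V_st / V_srs = 0.0847117/0.0719424 = 1.1775

deff ≈ 1.177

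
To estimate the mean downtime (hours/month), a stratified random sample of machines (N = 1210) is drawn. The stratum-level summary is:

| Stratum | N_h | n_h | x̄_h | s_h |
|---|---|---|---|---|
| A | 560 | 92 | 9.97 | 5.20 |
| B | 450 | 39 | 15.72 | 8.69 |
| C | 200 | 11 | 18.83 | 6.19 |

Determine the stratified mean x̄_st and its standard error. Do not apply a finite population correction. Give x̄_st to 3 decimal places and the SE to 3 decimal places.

x̄_st ≈ 13.573, SE ≈ 0.653

x̄_st = Σ W_h x̄_h = (560·9.97 + 450·15.72 + 200·18.83)/1210 = 13.57289
V̂(x̄_st) = Σ W_h² s_h²/n_h, with W_h = N_h/N and N = 1210:
  stratum A: (560/1210)²·5.20²/92 = 0.0629541
  stratum B: (450/1210)²·8.69²/39 = 0.267812
  stratum C: (200/1210)²·6.19²/11 = 0.0951651
V̂(x̄_st) = 0.425931
SE(x̄_st) = √0.425931 = 0.652634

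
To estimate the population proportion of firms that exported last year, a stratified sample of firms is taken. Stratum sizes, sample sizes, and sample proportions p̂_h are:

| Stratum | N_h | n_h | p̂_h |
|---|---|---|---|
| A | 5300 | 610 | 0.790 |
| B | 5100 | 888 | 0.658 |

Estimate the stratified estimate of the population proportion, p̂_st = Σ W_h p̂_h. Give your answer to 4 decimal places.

N = 10400; stratum weights W_h = N_h/N.
p̂_st = Σ W_h p̂_h = (5300·0.790 + 5100·0.658)/10400 = 0.72527

p̂_st ≈ 0.7253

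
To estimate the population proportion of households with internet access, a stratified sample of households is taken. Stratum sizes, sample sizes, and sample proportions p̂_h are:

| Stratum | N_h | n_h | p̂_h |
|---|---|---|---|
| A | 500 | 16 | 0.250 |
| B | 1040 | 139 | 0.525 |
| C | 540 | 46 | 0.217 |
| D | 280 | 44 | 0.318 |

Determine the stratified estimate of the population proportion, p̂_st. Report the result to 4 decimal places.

p̂_st ≈ 0.3717

N = 2360; stratum weights W_h = N_h/N.
p̂_st = Σ W_h p̂_h = (500·0.250 + 1040·0.525 + 540·0.217 + 280·0.318)/2360 = 0.37170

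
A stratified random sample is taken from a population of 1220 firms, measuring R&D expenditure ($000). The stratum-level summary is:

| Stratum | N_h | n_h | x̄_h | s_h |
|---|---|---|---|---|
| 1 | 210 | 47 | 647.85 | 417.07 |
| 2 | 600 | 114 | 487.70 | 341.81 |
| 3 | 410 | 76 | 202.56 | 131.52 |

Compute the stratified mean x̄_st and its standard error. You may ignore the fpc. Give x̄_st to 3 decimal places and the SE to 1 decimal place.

x̄_st ≈ 419.441, SE ≈ 19.6

x̄_st = Σ W_h x̄_h = (210·647.85 + 600·487.70 + 410·202.56)/1220 = 419.44107
V̂(x̄_st) = Σ W_h² s_h²/n_h, with W_h = N_h/N and N = 1220:
  stratum 1: (210/1220)²·417.07²/47 = 109.658
  stratum 2: (600/1220)²·341.81²/114 = 247.883
  stratum 3: (410/1220)²·131.52²/76 = 25.705
V̂(x̄_st) = 383.246
SE(x̄_st) = √383.246 = 19.5767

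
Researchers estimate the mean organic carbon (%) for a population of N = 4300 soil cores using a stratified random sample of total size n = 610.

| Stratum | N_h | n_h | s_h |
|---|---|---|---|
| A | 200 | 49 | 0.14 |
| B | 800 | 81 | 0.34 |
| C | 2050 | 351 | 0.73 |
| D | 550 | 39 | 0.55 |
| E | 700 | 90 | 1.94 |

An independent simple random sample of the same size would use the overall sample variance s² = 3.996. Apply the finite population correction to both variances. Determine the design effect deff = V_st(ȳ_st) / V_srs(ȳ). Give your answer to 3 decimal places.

deff ≈ 0.252

V̂(ȳ_st) = Σ W_h² (1 − n_h/N_h) s_h²/n_h, with W_h = N_h/N and N = 4300:
  stratum A: (200/4300)²·(1 − 49/200)·0.14²/49 = 6.53326e-07
  stratum B: (800/4300)²·(1 − 81/800)·0.34²/81 = 4.43971e-05
  stratum C: (2050/4300)²·(1 − 351/2050)·0.73²/351 = 0.000285989
  stratum D: (550/4300)²·(1 − 39/550)·0.55²/39 = 0.000117898
  stratum E: (700/4300)²·(1 − 90/700)·1.94²/90 = 0.000965722
V_st = 0.00141466
V_srs = (1 − 610/4300)·3.996/610 = 0.00562152
deff = V_st / V_srs = 0.00141466/0.00562152 = 0.2517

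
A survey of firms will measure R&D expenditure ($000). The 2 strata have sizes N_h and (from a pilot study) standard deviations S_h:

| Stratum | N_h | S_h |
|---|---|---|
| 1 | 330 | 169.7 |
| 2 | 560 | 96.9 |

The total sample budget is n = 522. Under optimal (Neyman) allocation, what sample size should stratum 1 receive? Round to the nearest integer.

265

Neyman allocation: n_h = n · N_h S_h / Σ N_i S_i, with n = 522.
  stratum 1: N_h·S_h = 330·169.7 = 56001.00
  stratum 2: N_h·S_h = 560·96.9 = 54264.00
Σ N_h S_h = 110265.00
n for stratum 1 = 522·56001.00/110265.00 = 265.112 → 265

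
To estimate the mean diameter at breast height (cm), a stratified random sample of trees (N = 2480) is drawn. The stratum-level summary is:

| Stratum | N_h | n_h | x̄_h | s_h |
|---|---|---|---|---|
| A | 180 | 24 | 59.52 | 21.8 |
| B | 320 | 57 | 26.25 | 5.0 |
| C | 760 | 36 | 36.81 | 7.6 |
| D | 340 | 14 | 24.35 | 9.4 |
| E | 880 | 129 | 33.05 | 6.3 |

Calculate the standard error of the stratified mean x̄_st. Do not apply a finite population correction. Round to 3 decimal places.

V̂(x̄_st) = Σ W_h² s_h²/n_h, with W_h = N_h/N and N = 2480:
  stratum A: (180/2480)²·21.8²/24 = 0.104314
  stratum B: (320/2480)²·5.0²/57 = 0.00730233
  stratum C: (760/2480)²·7.6²/36 = 0.150678
  stratum D: (340/2480)²·9.4²/14 = 0.118627
  stratum E: (880/2480)²·6.3²/129 = 0.0387394
V̂(x̄_st) = 0.41966
SE(x̄_st) = √0.41966 = 0.647812

SE(x̄_st) ≈ 0.648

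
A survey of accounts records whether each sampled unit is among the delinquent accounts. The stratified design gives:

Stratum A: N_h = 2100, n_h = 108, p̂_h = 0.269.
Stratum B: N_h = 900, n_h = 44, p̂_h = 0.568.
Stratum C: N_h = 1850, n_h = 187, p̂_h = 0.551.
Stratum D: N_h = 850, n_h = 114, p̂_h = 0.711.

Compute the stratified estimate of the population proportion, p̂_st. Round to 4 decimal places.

p̂_st ≈ 0.4736

N = 5700; stratum weights W_h = N_h/N.
p̂_st = Σ W_h p̂_h = (2100·0.269 + 900·0.568 + 1850·0.551 + 850·0.711)/5700 = 0.47365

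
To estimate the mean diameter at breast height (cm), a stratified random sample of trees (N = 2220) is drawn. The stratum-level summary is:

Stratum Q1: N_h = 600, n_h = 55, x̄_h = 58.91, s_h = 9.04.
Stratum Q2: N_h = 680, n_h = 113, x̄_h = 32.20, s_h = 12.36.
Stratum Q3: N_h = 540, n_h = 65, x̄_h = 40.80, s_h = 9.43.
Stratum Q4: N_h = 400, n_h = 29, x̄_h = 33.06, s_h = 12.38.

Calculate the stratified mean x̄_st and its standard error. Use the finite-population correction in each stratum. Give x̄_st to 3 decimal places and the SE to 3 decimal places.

x̄_st ≈ 41.666, SE ≈ 0.659

x̄_st = Σ W_h x̄_h = (600·58.91 + 680·32.20 + 540·40.80 + 400·33.06)/2220 = 41.66577
V̂(x̄_st) = Σ W_h² (1 − n_h/N_h) s_h²/n_h, with W_h = N_h/N and N = 2220:
  stratum Q1: (600/2220)²·(1 − 55/600)·9.04²/55 = 0.0985862
  stratum Q2: (680/2220)²·(1 − 113/680)·12.36²/113 = 0.105766
  stratum Q3: (540/2220)²·(1 − 65/540)·9.43²/65 = 0.0712019
  stratum Q4: (400/2220)²·(1 − 29/400)·12.38²/29 = 0.159137
V̂(x̄_st) = 0.434691
SE(x̄_st) = √0.434691 = 0.659311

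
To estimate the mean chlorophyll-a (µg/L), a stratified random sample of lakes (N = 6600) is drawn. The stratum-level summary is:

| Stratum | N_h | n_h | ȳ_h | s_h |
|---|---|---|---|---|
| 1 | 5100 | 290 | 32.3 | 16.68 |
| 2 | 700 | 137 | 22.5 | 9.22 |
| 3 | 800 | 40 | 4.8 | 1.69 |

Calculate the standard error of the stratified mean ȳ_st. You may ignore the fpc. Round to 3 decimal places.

SE(ȳ_st) ≈ 0.762

V̂(ȳ_st) = Σ W_h² s_h²/n_h, with W_h = N_h/N and N = 6600:
  stratum 1: (5100/6600)²·16.68²/290 = 0.572857
  stratum 2: (700/6600)²·9.22²/137 = 0.0069799
  stratum 3: (800/6600)²·1.69²/40 = 0.00104907
V̂(ȳ_st) = 0.580886
SE(ȳ_st) = √0.580886 = 0.762159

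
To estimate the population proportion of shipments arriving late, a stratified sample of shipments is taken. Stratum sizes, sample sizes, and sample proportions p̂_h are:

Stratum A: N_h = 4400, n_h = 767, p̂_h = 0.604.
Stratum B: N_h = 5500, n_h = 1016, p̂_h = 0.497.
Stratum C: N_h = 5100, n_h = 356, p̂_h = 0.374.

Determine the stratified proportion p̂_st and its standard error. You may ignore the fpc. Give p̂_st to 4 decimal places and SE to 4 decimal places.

p̂_st ≈ 0.4866, SE ≈ 0.0117

N = 15000; stratum weights W_h = N_h/N.
p̂_st = Σ W_h p̂_h = (4400·0.604 + 5500·0.497 + 5100·0.374)/15000 = 0.48657
V̂(p̂_st) = Σ W_h² p̂_h(1−p̂_h)/(n_h−1):
  stratum A: (4400/15000)²·0.604·0.396/766 = 2.68674e-05
  stratum B: (5500/15000)²·0.497·0.503/1015 = 3.31132e-05
  stratum C: (5100/15000)²·0.374·0.626/355 = 7.62387e-05
V̂(p̂_st) = 0.000136219; SE = √V̂ = 0.0116713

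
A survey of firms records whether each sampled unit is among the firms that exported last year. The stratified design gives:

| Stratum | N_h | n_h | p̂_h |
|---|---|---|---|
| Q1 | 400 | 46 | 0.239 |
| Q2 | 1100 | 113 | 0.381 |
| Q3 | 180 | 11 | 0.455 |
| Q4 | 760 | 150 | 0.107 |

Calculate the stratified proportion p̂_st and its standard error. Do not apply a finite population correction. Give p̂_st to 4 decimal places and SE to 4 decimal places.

p̂_st ≈ 0.2778, SE ≈ 0.0271

N = 2440; stratum weights W_h = N_h/N.
p̂_st = Σ W_h p̂_h = (400·0.239 + 1100·0.381 + 180·0.455 + 760·0.107)/2440 = 0.27784
V̂(p̂_st) = Σ W_h² p̂_h(1−p̂_h)/(n_h−1):
  stratum Q1: (400/2440)²·0.239·0.761/45 = 0.00010862
  stratum Q2: (1100/2440)²·0.381·0.619/112 = 0.00042796
  stratum Q3: (180/2440)²·0.455·0.545/10 = 0.00013495
  stratum Q4: (760/2440)²·0.107·0.893/149 = 6.22152e-05
V̂(p̂_st) = 0.000733746; SE = √V̂ = 0.0270877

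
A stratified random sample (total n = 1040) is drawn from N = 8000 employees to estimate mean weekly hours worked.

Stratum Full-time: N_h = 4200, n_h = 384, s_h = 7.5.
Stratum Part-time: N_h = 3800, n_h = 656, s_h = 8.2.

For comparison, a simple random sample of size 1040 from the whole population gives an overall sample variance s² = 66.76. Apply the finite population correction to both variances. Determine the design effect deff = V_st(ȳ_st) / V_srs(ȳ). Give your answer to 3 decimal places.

deff ≈ 0.999

V̂(ȳ_st) = Σ W_h² (1 − n_h/N_h) s_h²/n_h, with W_h = N_h/N and N = 8000:
  stratum Full-time: (4200/8000)²·(1 − 384/4200)·7.5²/384 = 0.0366833
  stratum Part-time: (3800/8000)²·(1 − 656/3800)·8.2²/656 = 0.0191342
V_st = 0.0558175
V_srs = (1 − 1040/8000)·66.76/1040 = 0.0558473
deff = V_st / V_srs = 0.0558175/0.0558473 = 0.9995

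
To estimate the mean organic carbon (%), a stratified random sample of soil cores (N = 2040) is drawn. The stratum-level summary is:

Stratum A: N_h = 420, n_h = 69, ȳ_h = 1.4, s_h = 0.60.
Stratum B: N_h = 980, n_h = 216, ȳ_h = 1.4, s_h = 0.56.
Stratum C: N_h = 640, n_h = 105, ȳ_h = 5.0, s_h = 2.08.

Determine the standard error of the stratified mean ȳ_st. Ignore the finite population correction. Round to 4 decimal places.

V̂(ȳ_st) = Σ W_h² s_h²/n_h, with W_h = N_h/N and N = 2040:
  stratum A: (420/2040)²·0.60²/69 = 0.000221152
  stratum B: (980/2040)²·0.56²/216 = 0.000335053
  stratum C: (640/2040)²·2.08²/105 = 0.00405543
V̂(ȳ_st) = 0.00461164
SE(ȳ_st) = √0.00461164 = 0.067909

SE(ȳ_st) ≈ 0.0679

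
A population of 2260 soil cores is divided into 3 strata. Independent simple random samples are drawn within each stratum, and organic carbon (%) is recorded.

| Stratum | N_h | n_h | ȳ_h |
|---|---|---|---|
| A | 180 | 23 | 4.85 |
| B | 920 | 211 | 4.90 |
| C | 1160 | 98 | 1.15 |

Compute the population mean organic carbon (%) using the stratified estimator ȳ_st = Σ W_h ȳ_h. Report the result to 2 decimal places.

N = Σ N_h = 2260. Stratum weights W_h = N_h/N.
ȳ_st = (180·4.85 + 920·4.90 + 1160·1.15) / 2260 = 2.9712

ȳ_st ≈ 2.97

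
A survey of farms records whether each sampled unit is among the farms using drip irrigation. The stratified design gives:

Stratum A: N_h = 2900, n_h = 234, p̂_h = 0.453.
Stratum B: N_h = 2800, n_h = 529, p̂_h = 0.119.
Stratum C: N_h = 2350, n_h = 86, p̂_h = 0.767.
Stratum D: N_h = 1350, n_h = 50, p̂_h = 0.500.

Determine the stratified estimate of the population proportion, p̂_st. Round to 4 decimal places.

N = 9400; stratum weights W_h = N_h/N.
p̂_st = Σ W_h p̂_h = (2900·0.453 + 2800·0.119 + 2350·0.767 + 1350·0.500)/9400 = 0.43876

p̂_st ≈ 0.4388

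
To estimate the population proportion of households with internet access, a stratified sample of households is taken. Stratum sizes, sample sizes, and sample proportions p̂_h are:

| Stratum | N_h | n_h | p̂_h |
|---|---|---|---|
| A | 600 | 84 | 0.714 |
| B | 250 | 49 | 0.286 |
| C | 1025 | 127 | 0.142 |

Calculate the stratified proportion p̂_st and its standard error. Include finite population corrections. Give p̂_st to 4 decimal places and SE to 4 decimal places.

N = 1875; stratum weights W_h = N_h/N.
p̂_st = Σ W_h p̂_h = (600·0.714 + 250·0.286 + 1025·0.142)/1875 = 0.34424
V̂(p̂_st) = Σ W_h² (1 − n_h/N_h) p̂_h(1−p̂_h)/(n_h−1):
  stratum A: (600/1875)²·(1 − 84/600)·0.714·0.286/83 = 0.000216663
  stratum B: (250/1875)²·(1 − 49/250)·0.286·0.714/48 = 6.08074e-05
  stratum C: (1025/1875)²·(1 − 127/1025)·0.142·0.858/126 = 0.000253164
V̂(p̂_st) = 0.000530635; SE = √V̂ = 0.0230355

p̂_st ≈ 0.3442, SE ≈ 0.0230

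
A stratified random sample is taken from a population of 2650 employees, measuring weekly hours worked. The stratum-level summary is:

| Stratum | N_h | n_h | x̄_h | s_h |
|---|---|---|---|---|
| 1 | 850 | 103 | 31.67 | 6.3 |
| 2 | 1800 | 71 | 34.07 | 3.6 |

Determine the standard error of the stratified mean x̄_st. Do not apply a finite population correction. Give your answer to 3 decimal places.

SE(x̄_st) ≈ 0.352

V̂(x̄_st) = Σ W_h² s_h²/n_h, with W_h = N_h/N and N = 2650:
  stratum 1: (850/2650)²·6.3²/103 = 0.0396451
  stratum 2: (1800/2650)²·3.6²/71 = 0.084217
V̂(x̄_st) = 0.123862
SE(x̄_st) = √0.123862 = 0.351941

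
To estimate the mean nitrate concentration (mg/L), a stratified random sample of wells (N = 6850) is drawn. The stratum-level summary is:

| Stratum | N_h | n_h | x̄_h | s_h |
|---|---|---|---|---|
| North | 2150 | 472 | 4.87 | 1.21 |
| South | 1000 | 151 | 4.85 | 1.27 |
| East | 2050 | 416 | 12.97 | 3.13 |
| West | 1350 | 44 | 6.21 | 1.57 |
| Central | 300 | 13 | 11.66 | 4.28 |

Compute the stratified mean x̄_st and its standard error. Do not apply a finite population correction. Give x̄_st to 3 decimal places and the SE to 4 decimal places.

x̄_st ≈ 7.853, SE ≈ 0.0867

x̄_st = Σ W_h x̄_h = (2150·4.87 + 1000·4.85 + 2050·12.97 + 1350·6.21 + 300·11.66)/6850 = 7.85263
V̂(x̄_st) = Σ W_h² s_h²/n_h, with W_h = N_h/N and N = 6850:
  stratum North: (2150/6850)²·1.21²/472 = 0.00030558
  stratum South: (1000/6850)²·1.27²/151 = 0.00022764
  stratum East: (2050/6850)²·3.13²/416 = 0.00210922
  stratum West: (1350/6850)²·1.57²/44 = 0.00217587
  stratum Central: (300/6850)²·4.28²/13 = 0.00270275
V̂(x̄_st) = 0.00752106
SE(x̄_st) = √0.00752106 = 0.086724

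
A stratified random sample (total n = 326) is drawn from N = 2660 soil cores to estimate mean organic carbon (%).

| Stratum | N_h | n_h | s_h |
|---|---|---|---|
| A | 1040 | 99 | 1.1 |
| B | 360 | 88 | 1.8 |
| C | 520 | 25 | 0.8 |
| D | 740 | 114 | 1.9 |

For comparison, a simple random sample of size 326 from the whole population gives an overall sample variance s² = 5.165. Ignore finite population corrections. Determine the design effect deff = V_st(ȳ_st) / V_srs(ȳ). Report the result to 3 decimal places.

deff ≈ 0.377

V̂(ȳ_st) = Σ W_h² s_h²/n_h, with W_h = N_h/N and N = 2660:
  stratum A: (1040/2660)²·1.1²/99 = 0.00186833
  stratum B: (360/2660)²·1.8²/88 = 0.000674379
  stratum C: (520/2660)²·0.8²/25 = 0.000978326
  stratum D: (740/2660)²·1.9²/114 = 0.00245077
V_st = 0.0059718
V_srs = s²/n = 5.165/326 = 0.0158436
deff = V_st / V_srs = 0.0059718/0.0158436 = 0.3769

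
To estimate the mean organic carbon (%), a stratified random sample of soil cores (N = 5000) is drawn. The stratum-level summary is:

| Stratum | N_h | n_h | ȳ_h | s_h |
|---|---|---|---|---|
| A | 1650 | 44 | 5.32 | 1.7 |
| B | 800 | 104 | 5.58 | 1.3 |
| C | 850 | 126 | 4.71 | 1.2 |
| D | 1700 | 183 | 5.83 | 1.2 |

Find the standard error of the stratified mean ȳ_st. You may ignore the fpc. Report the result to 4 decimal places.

V̂(ȳ_st) = Σ W_h² s_h²/n_h, with W_h = N_h/N and N = 5000:
  stratum A: (1650/5000)²·1.7²/44 = 0.00715275
  stratum B: (800/5000)²·1.3²/104 = 0.000416
  stratum C: (850/5000)²·1.2²/126 = 0.000330286
  stratum D: (1700/5000)²·1.2²/183 = 0.000909639
V̂(ȳ_st) = 0.00880868
SE(ȳ_st) = √0.00880868 = 0.0938545

SE(ȳ_st) ≈ 0.0939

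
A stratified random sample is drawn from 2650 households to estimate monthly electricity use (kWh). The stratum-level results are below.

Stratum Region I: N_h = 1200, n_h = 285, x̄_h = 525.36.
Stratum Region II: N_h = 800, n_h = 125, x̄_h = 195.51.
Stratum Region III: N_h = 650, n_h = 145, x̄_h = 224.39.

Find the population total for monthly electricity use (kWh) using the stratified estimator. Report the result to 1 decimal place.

τ̂_st = Σ N_h x̄_h = 1200·525.36 + 800·195.51 + 650·224.39 = 932693.5

τ̂_st ≈ 932693.5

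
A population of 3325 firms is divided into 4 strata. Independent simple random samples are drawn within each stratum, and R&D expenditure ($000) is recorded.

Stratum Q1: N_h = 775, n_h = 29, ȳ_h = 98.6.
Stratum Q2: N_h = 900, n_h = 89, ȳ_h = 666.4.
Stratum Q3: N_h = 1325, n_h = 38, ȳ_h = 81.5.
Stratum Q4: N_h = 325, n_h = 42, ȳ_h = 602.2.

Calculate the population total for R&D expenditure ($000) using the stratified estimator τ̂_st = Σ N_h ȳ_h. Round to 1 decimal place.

τ̂_st = Σ N_h ȳ_h = 775·98.6 + 900·666.4 + 1325·81.5 + 325·602.2 = 979877.5

τ̂_st ≈ 979877.5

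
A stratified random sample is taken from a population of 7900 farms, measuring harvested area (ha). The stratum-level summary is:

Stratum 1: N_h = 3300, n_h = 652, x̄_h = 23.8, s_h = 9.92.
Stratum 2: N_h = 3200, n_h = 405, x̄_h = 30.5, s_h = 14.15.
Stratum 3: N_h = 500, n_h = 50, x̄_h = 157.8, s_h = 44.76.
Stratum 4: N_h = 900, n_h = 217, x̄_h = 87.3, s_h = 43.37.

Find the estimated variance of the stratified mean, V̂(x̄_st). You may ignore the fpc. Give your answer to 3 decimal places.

V̂(x̄_st) = Σ W_h² s_h²/n_h, with W_h = N_h/N and N = 7900:
  stratum 1: (3300/7900)²·9.92²/652 = 0.026336
  stratum 2: (3200/7900)²·14.15²/405 = 0.0811155
  stratum 3: (500/7900)²·44.76²/50 = 0.160508
  stratum 4: (900/7900)²·43.37²/217 = 0.112499
V̂(x̄_st) = 0.380459

V̂(x̄_st) ≈ 0.380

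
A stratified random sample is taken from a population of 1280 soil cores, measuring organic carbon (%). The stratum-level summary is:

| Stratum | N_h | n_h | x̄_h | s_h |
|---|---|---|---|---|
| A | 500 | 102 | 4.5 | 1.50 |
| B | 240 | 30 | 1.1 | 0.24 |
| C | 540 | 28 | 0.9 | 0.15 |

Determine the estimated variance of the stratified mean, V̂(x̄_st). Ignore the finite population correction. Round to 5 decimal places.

V̂(x̄_st) = Σ W_h² s_h²/n_h, with W_h = N_h/N and N = 1280:
  stratum A: (500/1280)²·1.50²/102 = 0.00336591
  stratum B: (240/1280)²·0.24²/30 = 6.75e-05
  stratum C: (540/1280)²·0.15²/28 = 0.000143018
V̂(x̄_st) = 0.00357643

V̂(x̄_st) ≈ 0.00358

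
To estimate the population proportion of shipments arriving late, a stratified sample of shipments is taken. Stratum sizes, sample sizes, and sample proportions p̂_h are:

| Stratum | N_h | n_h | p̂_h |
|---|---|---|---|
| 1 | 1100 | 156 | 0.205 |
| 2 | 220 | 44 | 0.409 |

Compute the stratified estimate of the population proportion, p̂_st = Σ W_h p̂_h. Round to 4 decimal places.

N = 1320; stratum weights W_h = N_h/N.
p̂_st = Σ W_h p̂_h = (1100·0.205 + 220·0.409)/1320 = 0.23900

p̂_st ≈ 0.2390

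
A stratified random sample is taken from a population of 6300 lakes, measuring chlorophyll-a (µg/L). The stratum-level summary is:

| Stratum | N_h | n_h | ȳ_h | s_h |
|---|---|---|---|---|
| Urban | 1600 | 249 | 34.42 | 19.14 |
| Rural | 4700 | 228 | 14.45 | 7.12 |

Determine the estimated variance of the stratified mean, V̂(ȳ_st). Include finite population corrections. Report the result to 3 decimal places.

V̂(ȳ_st) = Σ W_h² (1 − n_h/N_h) s_h²/n_h, with W_h = N_h/N and N = 6300:
  stratum Urban: (1600/6300)²·(1 − 249/1600)·19.14²/249 = 0.080127
  stratum Rural: (4700/6300)²·(1 − 228/4700)·7.12²/228 = 0.117745
V̂(ȳ_st) = 0.197872

V̂(ȳ_st) ≈ 0.198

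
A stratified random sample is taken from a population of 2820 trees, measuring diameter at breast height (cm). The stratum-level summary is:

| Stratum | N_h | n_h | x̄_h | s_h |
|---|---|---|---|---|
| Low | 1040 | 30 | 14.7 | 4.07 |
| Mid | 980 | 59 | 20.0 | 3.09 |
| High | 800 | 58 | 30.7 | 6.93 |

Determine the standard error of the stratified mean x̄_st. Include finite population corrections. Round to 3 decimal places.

V̂(x̄_st) = Σ W_h² (1 − n_h/N_h) s_h²/n_h, with W_h = N_h/N and N = 2820:
  stratum Low: (1040/2820)²·(1 − 30/1040)·4.07²/30 = 0.072933
  stratum Mid: (980/2820)²·(1 − 59/980)·3.09²/59 = 0.0183676
  stratum High: (800/2820)²·(1 − 58/800)·6.93²/58 = 0.0618065
V̂(x̄_st) = 0.153107
SE(x̄_st) = √0.153107 = 0.391289

SE(x̄_st) ≈ 0.391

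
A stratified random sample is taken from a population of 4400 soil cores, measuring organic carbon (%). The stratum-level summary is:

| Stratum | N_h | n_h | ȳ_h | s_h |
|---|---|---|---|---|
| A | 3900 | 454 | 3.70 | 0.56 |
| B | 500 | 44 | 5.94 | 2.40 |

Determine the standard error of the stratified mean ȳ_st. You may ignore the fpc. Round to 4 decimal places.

SE(ȳ_st) ≈ 0.0473

V̂(ȳ_st) = Σ W_h² s_h²/n_h, with W_h = N_h/N and N = 4400:
  stratum A: (3900/4400)²·0.56²/454 = 0.00054268
  stratum B: (500/4400)²·2.40²/44 = 0.00169046
V̂(ȳ_st) = 0.00223314
SE(ȳ_st) = √0.00223314 = 0.0472561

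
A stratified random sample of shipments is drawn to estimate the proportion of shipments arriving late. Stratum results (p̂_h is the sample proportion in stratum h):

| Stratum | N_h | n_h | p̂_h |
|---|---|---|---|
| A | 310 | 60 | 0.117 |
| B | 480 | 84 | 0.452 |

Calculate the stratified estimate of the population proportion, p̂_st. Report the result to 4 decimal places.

p̂_st ≈ 0.3205

N = 790; stratum weights W_h = N_h/N.
p̂_st = Σ W_h p̂_h = (310·0.117 + 480·0.452)/790 = 0.32054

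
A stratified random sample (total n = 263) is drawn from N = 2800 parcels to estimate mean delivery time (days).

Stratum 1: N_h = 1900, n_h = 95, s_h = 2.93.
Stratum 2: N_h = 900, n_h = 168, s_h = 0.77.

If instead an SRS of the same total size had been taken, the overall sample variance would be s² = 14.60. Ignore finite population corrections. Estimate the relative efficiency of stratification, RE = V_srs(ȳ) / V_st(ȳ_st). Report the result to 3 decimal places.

V̂(ȳ_st) = Σ W_h² s_h²/n_h, with W_h = N_h/N and N = 2800:
  stratum 1: (1900/2800)²·2.93²/95 = 0.0416105
  stratum 2: (900/2800)²·0.77²/168 = 0.000364621
V_st = 0.0419751
V_srs = s²/n = 14.60/263 = 0.0555133
Relative efficiency = V_srs / V_st = 0.0555133/0.0419751 = 1.3225

RE ≈ 1.323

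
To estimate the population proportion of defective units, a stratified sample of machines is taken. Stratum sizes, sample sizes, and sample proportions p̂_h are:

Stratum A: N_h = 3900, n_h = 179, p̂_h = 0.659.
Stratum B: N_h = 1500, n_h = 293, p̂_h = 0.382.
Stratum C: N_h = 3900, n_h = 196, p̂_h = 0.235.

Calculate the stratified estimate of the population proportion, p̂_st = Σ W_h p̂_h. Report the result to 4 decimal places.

p̂_st ≈ 0.4365

N = 9300; stratum weights W_h = N_h/N.
p̂_st = Σ W_h p̂_h = (3900·0.659 + 1500·0.382 + 3900·0.235)/9300 = 0.43652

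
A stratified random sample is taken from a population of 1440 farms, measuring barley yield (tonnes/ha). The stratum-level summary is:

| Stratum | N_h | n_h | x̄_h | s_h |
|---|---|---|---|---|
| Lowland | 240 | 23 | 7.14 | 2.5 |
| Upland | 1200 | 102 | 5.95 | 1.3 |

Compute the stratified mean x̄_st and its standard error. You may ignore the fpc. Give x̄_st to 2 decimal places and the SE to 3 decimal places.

x̄_st ≈ 6.15, SE ≈ 0.138

x̄_st = Σ W_h x̄_h = (240·7.14 + 1200·5.95)/1440 = 6.14833
V̂(x̄_st) = Σ W_h² s_h²/n_h, with W_h = N_h/N and N = 1440:
  stratum Lowland: (240/1440)²·2.5²/23 = 0.00754831
  stratum Upland: (1200/1440)²·1.3²/102 = 0.011506
V̂(x̄_st) = 0.0190543
SE(x̄_st) = √0.0190543 = 0.138037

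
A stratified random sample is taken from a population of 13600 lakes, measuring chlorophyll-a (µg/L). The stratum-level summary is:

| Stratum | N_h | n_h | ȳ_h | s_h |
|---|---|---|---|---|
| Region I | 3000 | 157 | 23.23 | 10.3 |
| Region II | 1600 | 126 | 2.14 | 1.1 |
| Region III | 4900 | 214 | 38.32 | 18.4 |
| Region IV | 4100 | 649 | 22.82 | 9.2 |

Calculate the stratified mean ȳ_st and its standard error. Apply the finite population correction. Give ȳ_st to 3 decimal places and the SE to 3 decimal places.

ȳ_st = Σ W_h ȳ_h = (3000·23.23 + 1600·2.14 + 4900·38.32 + 4100·22.82)/13600 = 26.06206
V̂(ȳ_st) = Σ W_h² (1 − n_h/N_h) s_h²/n_h, with W_h = N_h/N and N = 13600:
  stratum Region I: (3000/13600)²·(1 − 157/3000)·10.3²/157 = 0.0311598
  stratum Region II: (1600/13600)²·(1 − 126/1600)·1.1²/126 = 0.000122449
  stratum Region III: (4900/13600)²·(1 − 214/4900)·18.4²/214 = 0.1964
  stratum Region IV: (4100/13600)²·(1 − 649/4100)·9.2²/649 = 0.00997659
V̂(ȳ_st) = 0.237659
SE(ȳ_st) = √0.237659 = 0.487503

ȳ_st ≈ 26.062, SE ≈ 0.488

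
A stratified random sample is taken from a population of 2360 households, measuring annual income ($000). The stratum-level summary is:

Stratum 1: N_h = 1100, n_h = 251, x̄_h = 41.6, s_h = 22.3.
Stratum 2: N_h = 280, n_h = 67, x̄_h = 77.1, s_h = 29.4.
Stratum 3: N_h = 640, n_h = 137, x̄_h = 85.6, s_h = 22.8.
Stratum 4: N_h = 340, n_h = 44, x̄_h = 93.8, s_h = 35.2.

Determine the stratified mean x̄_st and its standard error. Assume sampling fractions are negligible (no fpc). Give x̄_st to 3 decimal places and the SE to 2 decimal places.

x̄_st = Σ W_h x̄_h = (1100·41.6 + 280·77.1 + 640·85.6 + 340·93.8)/2360 = 65.26441
V̂(x̄_st) = Σ W_h² s_h²/n_h, with W_h = N_h/N and N = 2360:
  stratum 1: (1100/2360)²·22.3²/251 = 0.430425
  stratum 2: (280/2360)²·29.4²/67 = 0.181598
  stratum 3: (640/2360)²·22.8²/137 = 0.279052
  stratum 4: (340/2360)²·35.2²/44 = 0.584476
V̂(x̄_st) = 1.47555
SE(x̄_st) = √1.47555 = 1.21472

x̄_st ≈ 65.264, SE ≈ 1.21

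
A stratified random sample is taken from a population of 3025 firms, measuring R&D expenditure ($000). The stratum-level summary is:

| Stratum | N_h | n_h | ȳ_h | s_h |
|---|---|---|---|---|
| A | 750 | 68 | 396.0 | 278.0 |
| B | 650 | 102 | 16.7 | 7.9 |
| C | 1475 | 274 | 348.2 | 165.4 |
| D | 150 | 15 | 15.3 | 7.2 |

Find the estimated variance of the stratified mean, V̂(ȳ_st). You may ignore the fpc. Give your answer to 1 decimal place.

V̂(ȳ_st) = Σ W_h² s_h²/n_h, with W_h = N_h/N and N = 3025:
  stratum A: (750/3025)²·278.0²/68 = 69.8638
  stratum B: (650/3025)²·7.9²/102 = 0.0282507
  stratum C: (1475/3025)²·165.4²/274 = 23.7385
  stratum D: (150/3025)²·7.2²/15 = 0.00849778
V̂(ȳ_st) = 93.6391

V̂(ȳ_st) ≈ 93.6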